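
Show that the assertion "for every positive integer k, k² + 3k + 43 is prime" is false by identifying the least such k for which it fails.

For k = 1, 2, 3, 4, …, 36, 37, 38 the conclusion holds.
k = 39: k² + 3k + 43 = 1681 = 41 × 41, composite.
So k = 39 is the smallest counterexample.

k = 39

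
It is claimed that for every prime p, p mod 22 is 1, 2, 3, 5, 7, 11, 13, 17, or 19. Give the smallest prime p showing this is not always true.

A counterexample is any prime p such that the claim fails; we check each in order.
The first 10 eligible values, up to p = 29, all satisfy the conclusion.
p = 31: 31 mod 22 = 9 — not in {1, 2, 3, 5, 7, 11, 13, 17, 19}.
Thus p = 31 disproves the claim, and no smaller p works.

p = 31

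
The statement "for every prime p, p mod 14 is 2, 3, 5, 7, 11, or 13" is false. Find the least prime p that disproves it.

We need the least prime p for which the claim fails.
For p = 2, 3, 5, 7, 11, 13, 17, 19 the conclusion holds.
p = 23: 23 mod 14 = 9 — not in {2, 3, 5, 7, 11, 13}.
Hence p = 23 is a counterexample.

p = 23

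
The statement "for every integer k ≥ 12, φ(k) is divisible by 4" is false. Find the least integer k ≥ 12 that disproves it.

k = 14

We need the least integer k ≥ 12 for which φ(k) is not divisible by 4.
For k = 12, 13 the conclusion holds.
k = 14: φ(14) = 6; 6 mod 4 = 2.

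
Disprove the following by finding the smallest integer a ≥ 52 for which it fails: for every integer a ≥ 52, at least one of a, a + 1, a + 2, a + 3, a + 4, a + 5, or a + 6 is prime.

a = 90

We need the least integer a ≥ 52 for which a, a + 1, a + 2, a + 3, a + 4, a + 5, a + 6 are all composite.
For a = 52, 53, 54, 55, …, 87, 88, 89 the conclusion holds.
a = 90: 90 = 2 × 45; 91 = 7 × 13; 92 = 2 × 46; 93 = 3 × 31; 94 = 2 × 47; 95 = 5 × 19; 96 = 2 × 48 — all composite.
Hence a = 90 is a counterexample.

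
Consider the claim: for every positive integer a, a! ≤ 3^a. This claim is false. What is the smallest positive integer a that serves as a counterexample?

a = 7

We need the least positive integer a for which a! > 3^a.
For a = 1, 2, 3, 4, 5, 6 the conclusion holds.
a = 7: a! = 5040 and 3^a = 2187, so 5040 > 2187.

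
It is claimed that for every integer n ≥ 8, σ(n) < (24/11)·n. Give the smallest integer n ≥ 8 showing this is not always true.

For n = 8, 9, 10, 11 the conclusion holds.
n = 12: σ(12) = 28; 28 ≥ 288/11.

n = 12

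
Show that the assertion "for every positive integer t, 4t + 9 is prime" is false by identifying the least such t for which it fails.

t = 1: 4t + 9 = 13, prime.
t = 2: 4t + 9 = 17, prime.
t = 3: 4t + 9 = 21 = 3 × 7, composite.

t = 3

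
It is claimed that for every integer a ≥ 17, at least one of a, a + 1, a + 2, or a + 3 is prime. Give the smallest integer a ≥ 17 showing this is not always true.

a = 24

We need the least integer a ≥ 17 for which a, a + 1, a + 2, a + 3 are all composite.
a = 17: 17 is prime.
a = 18: 19 is prime.
a = 19: 19 is prime.
a = 20: 23 is prime.
a = 21: 23 is prime.
a = 22: 23 is prime.
a = 23: 23 is prime.
a = 24: 24 = 2 × 12; 25 = 5 × 5; 26 = 2 × 13; 27 = 3 × 9 — all composite.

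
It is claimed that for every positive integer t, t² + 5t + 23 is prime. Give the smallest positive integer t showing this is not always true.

t = 14

A counterexample is any positive integer t such that t² + 5t + 23 is not prime; we check each in order.
For t = 1, 2, 3, 4, …, 11, 12, 13 the conclusion holds.
t = 14: t² + 5t + 23 = 289 = 17 × 17, composite.
So t = 14 is the smallest counterexample.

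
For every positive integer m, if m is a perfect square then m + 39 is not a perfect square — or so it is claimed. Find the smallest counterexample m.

For m = 1, 4, 9, 16 the conclusion holds.
m = 25: 25 = 5² and 25 + 39 = 64 = 8².
So m = 25 is the smallest counterexample.

m = 25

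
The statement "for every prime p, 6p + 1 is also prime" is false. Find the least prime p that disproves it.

p = 2: 6p + 1 = 13, prime.
p = 3: 6p + 1 = 19, prime.
p = 5: 6p + 1 = 31, prime.
p = 7: 6p + 1 = 43, prime.
p = 11: 6p + 1 = 67, prime.
p = 13: 6p + 1 = 79, prime.
p = 17: 6p + 1 = 103, prime.
p = 19: 6p + 1 = 115 = 5 × 23, not prime.
Thus p = 19 disproves the claim, and no smaller p works.

p = 19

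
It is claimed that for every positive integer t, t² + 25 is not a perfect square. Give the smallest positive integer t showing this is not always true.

A counterexample is any positive integer t such that t² + 25 is a perfect square; we check each in order.
The first 11 eligible values, up to t = 11, all satisfy the conclusion.
t = 12: 12² + 25 = 169 = 13², a perfect square.
Thus t = 12 disproves the claim, and no smaller t works.

t = 12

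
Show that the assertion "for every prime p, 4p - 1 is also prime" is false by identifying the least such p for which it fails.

A counterexample is any prime p such that 4p - 1 is not prime; we check each in order.
p = 2: 4p - 1 = 7, prime.
p = 3: 4p - 1 = 11, prime.
p = 5: 4p - 1 = 19, prime.
p = 7: 4p - 1 = 27 = 3 × 9, not prime.
Thus p = 7 disproves the claim, and no smaller p works.

p = 7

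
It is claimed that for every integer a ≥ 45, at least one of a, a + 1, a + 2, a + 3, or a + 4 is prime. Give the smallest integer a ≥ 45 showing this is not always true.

We need the least integer a ≥ 45 for which a, a + 1, a + 2, a + 3, a + 4 are all composite.
a = 45: 47 is prime.
a = 46: 47 is prime.
a = 47: 47 is prime.
a = 48: 48 = 2 × 24; 49 = 7 × 7; 50 = 2 × 25; 51 = 3 × 17; 52 = 2 × 26 — all composite.
So a = 48 is the smallest counterexample.

a = 48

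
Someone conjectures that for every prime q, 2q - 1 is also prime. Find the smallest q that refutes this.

q = 5

Check each prime q in order until 2q - 1 is not prime.
For q = 2, 3 the conclusion holds.
q = 5: 2q - 1 = 9 = 3 × 3, not prime.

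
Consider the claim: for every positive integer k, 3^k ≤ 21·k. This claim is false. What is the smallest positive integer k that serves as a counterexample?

We need the least positive integer k for which 3^k > 21·k.
k = 1: 3^k = 3 and 21·k = 21, so 3 ≤ 21.
k = 2: 3^k = 9 and 21·k = 42, so 9 ≤ 42.
k = 3: 3^k = 27 and 21·k = 63, so 27 ≤ 63.
k = 4: 3^k = 81 and 21·k = 84, so 81 ≤ 84.
k = 5: 3^k = 243 and 21·k = 105, so 243 > 105.
Hence k = 5 is a counterexample.

k = 5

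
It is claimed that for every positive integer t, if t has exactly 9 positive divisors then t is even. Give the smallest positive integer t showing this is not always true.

t = 225

We need the least positive integer t for which t has exactly 9 positive divisors but t is odd.
t = 36: divisors of 36: 9 divisors; 36 is even.
t = 100: divisors of 100: 9 divisors; 100 is even.
t = 196: divisors of 196: 9 divisors; 196 is even.
t = 225: divisors of 225: 9 divisors; 225 is odd.
So t = 225 is the smallest counterexample.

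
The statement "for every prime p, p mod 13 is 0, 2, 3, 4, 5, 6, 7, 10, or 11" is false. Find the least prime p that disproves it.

p = 47

The first 14 eligible values, up to p = 43, all satisfy the conclusion.
p = 47: 47 mod 13 = 8 — not in {0, 2, 3, 4, 5, 6, 7, 10, 11}.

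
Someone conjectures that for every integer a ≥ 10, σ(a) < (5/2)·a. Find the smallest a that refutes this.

a = 24

The first 14 eligible values, up to a = 23, all satisfy the conclusion.
a = 24: σ(24) = 60; 60 ≥ 60.
Hence a = 24 is a counterexample.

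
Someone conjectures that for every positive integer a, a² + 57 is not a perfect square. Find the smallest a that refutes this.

a = 8

A counterexample is any positive integer a such that a² + 57 is a perfect square; we check each in order.
For a = 1, 2, 3, 4, 5, 6, 7 the conclusion holds.
a = 8: 8² + 57 = 121 = 11², a perfect square.
So a = 8 is the smallest counterexample.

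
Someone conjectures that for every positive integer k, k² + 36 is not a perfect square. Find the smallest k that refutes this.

k = 1: 1² + 36 = 37, not a perfect square.
k = 2: 2² + 36 = 40, not a perfect square.
k = 3: 3² + 36 = 45, not a perfect square.
k = 4: 4² + 36 = 52, not a perfect square.
k = 5: 5² + 36 = 61, not a perfect square.
k = 6: 6² + 36 = 72, not a perfect square.
k = 7: 7² + 36 = 85, not a perfect square.
k = 8: 8² + 36 = 100 = 10², a perfect square.

k = 8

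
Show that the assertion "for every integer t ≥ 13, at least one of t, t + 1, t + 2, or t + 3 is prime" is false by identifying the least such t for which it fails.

t = 24

Check each integer t ≥ 13 in order until t, t + 1, t + 2, t + 3 are all composite.
For t = 13, 14, 15, 16, …, 21, 22, 23 the conclusion holds.
t = 24: 24 = 2 × 12; 25 = 5 × 5; 26 = 2 × 13; 27 = 3 × 9 — all composite.
So t = 24 is the smallest counterexample.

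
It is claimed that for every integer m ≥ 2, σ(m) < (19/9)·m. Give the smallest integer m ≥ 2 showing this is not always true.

m = 12

A counterexample is any integer m ≥ 2 such that the claim fails; we check each in order.
For m = 2, 3, 4, 5, 6, 7, 8, 9, 10, 11 the conclusion holds.
m = 12: σ(12) = 28; 28 ≥ 76/3.
Thus m = 12 disproves the claim, and no smaller m works.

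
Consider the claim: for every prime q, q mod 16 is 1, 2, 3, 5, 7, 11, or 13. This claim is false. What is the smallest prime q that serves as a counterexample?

q = 31

We need the least prime q for which the claim fails.
For q = 2, 3, 5, 7, 11, 13, 17, 19, 23, 29 the conclusion holds.
q = 31: 31 mod 16 = 15 — not in {1, 2, 3, 5, 7, 11, 13}.
So q = 31 is the smallest counterexample.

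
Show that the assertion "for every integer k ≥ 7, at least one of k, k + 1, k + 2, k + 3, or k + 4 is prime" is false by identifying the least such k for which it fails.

Check each integer k ≥ 7 in order until k, k + 1, k + 2, k + 3, k + 4 are all composite.
For k = 7, 8, 9, 10, …, 21, 22, 23 the conclusion holds.
k = 24: 24 = 2 × 12; 25 = 5 × 5; 26 = 2 × 13; 27 = 3 × 9; 28 = 2 × 14 — all composite.
Thus k = 24 disproves the claim, and no smaller k works.

k = 24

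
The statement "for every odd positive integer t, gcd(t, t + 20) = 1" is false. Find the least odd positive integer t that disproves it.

Check each odd positive integer t in order until gcd(t, t + 20) > 1.
For t = 1, 3 the conclusion holds.
t = 5: gcd(5, 25) = 5.
So t = 5 is the smallest counterexample.

t = 5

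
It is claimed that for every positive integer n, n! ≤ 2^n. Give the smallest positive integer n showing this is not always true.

We need the least positive integer n for which n! > 2^n.
n = 1: n! = 1 and 2^n = 2, so 1 ≤ 2.
n = 2: n! = 2 and 2^n = 4, so 2 ≤ 4.
n = 3: n! = 6 and 2^n = 8, so 6 ≤ 8.
n = 4: n! = 24 and 2^n = 16, so 24 > 16.
So n = 4 is the smallest counterexample.

n = 4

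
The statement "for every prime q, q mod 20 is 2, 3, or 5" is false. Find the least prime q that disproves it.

q = 7

q = 2: 2 mod 20 = 2.
q = 3: 3 mod 20 = 3.
q = 5: 5 mod 20 = 5.
q = 7: 7 mod 20 = 7 — not in {2, 3, 5}.
Thus q = 7 disproves the claim, and no smaller q works.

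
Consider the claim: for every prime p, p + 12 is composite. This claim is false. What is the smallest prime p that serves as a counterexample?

For p = 2, 3 the conclusion holds.
p = 5: p + 12 = 17, prime — not composite.
So p = 5 is the smallest counterexample.

p = 5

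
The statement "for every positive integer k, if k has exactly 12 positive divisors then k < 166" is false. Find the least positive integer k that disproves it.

Check each positive integer k in order until k has exactly 12 positive divisors but the claim fails.
The first 12 eligible values, up to k = 160, all satisfy the conclusion.
k = 198: τ(198) = 12; 198 ≥ 166.

k = 198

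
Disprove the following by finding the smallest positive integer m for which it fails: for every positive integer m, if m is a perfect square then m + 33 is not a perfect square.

For m = 1, 4, 9 the conclusion holds.
m = 16: 16 = 4² and 16 + 33 = 49 = 7².
So m = 16 is the smallest counterexample.

m = 16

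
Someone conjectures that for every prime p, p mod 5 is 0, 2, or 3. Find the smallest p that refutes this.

p = 11

A counterexample is any prime p such that the claim fails; we check each in order.
For p = 2, 3, 5, 7 the conclusion holds.
p = 11: 11 mod 5 = 1 — not in {0, 2, 3}.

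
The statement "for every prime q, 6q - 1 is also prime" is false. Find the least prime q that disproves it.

A counterexample is any prime q such that 6q - 1 is not prime; we check each in order.
For q = 2, 3, 5, 7 the conclusion holds.
q = 11: 6q - 1 = 65 = 5 × 13, not prime.
Hence q = 11 is a counterexample.

q = 11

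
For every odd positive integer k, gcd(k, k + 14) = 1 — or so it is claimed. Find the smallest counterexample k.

We need the least odd positive integer k for which gcd(k, k + 14) > 1.
For k = 1, 3, 5 the conclusion holds.
k = 7: gcd(7, 21) = 7.
Thus k = 7 disproves the claim, and no smaller k works.

k = 7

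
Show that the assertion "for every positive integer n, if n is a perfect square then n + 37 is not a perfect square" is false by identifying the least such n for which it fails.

Check each positive integer n in order until n is a perfect square but n + 37 is a perfect square.
The first 17 eligible values, up to n = 289, all satisfy the conclusion.
n = 324: 324 = 18² and 324 + 37 = 361 = 19².
So n = 324 is the smallest counterexample.

n = 324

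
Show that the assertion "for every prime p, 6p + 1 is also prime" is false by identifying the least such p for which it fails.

p = 19

A counterexample is any prime p such that 6p + 1 is not prime; we check each in order.
The first 7 eligible values, up to p = 17, all satisfy the conclusion.
p = 19: 6p + 1 = 115 = 5 × 23, not prime.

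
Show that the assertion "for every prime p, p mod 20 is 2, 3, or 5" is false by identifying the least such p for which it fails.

p = 2: 2 mod 20 = 2.
p = 3: 3 mod 20 = 3.
p = 5: 5 mod 20 = 5.
p = 7: 7 mod 20 = 7 — not in {2, 3, 5}.

p = 7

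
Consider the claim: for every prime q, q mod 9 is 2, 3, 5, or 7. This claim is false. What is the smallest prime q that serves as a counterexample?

Check each prime q in order until the claim fails.
The first 5 eligible values, up to q = 11, all satisfy the conclusion.
q = 13: 13 mod 9 = 4 — not in {2, 3, 5, 7}.
Hence q = 13 is a counterexample.

q = 13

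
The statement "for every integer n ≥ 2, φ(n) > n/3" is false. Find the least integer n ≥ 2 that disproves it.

n = 6

A counterexample is any integer n ≥ 2 such that the claim fails; we check each in order.
The first 4 eligible values, up to n = 5, all satisfy the conclusion.
n = 6: φ(6) = 2 and 6/3 = 2, so φ(6) ≤ 6/3.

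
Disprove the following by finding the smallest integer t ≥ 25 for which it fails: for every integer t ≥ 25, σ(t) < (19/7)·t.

For t = 25, 26, 27, 28, …, 57, 58, 59 the conclusion holds.
t = 60: σ(60) = 168; 168 ≥ 1140/7.
Hence t = 60 is a counterexample.

t = 60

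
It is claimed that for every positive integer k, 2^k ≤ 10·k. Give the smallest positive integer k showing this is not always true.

Check each positive integer k in order until 2^k > 10·k.
The first 5 eligible values, up to k = 5, all satisfy the conclusion.
k = 6: 2^k = 64 and 10·k = 60, so 64 > 60.

k = 6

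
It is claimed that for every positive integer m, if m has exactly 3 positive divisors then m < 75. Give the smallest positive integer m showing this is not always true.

m = 4: τ(4) = 3; 4 < 75.
m = 9: τ(9) = 3; 9 < 75.
m = 25: τ(25) = 3; 25 < 75.
m = 49: τ(49) = 3; 49 < 75.
m = 121: τ(121) = 3; 121 ≥ 75.
So m = 121 is the smallest counterexample.

m = 121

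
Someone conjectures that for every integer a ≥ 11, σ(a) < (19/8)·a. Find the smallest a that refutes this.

a = 24

We need the least integer a ≥ 11 for which the claim fails.
The first 13 eligible values, up to a = 23, all satisfy the conclusion.
a = 24: σ(24) = 60; 60 ≥ 57.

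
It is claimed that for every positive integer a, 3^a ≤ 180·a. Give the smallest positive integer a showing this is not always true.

a = 7

For a = 1, 2, 3, 4, 5, 6 the conclusion holds.
a = 7: 3^a = 2187 and 180·a = 1260, so 2187 > 1260.
So a = 7 is the smallest counterexample.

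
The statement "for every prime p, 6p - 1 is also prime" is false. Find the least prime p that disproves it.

A counterexample is any prime p such that 6p - 1 is not prime; we check each in order.
For p = 2, 3, 5, 7 the conclusion holds.
p = 11: 6p - 1 = 65 = 5 × 13, not prime.
Hence p = 11 is a counterexample.

p = 11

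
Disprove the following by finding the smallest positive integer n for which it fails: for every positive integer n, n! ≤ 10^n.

The first 24 eligible values, up to n = 24, all satisfy the conclusion.
n = 25: n! = 15511210043330985984000000 and 10^n = 10000000000000000000000000, so 15511210043330985984000000 > 10000000000000000000000000.

n = 25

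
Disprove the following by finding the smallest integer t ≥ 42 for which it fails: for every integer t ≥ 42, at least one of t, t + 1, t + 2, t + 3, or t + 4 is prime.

t = 48

For t = 42, 43, 44, 45, 46, 47 the conclusion holds.
t = 48: 48 = 2 × 24; 49 = 7 × 7; 50 = 2 × 25; 51 = 3 × 17; 52 = 2 × 26 — all composite.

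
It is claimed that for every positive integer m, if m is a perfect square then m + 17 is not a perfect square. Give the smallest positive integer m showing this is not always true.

m = 64

A counterexample is any positive integer m such that m is a perfect square but m + 17 is a perfect square; we check each in order.
For m = 1, 4, 9, 16, 25, 36, 49 the conclusion holds.
m = 64: 64 = 8² and 64 + 17 = 81 = 9².
Thus m = 64 disproves the claim, and no smaller m works.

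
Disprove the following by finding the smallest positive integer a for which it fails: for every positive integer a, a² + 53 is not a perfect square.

For a = 1, 2, 3, 4, …, 23, 24, 25 the conclusion holds.
a = 26: 26² + 53 = 729 = 27², a perfect square.

a = 26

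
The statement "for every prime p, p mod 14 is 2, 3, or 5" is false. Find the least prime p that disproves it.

p = 7

For p = 2, 3, 5 the conclusion holds.
p = 7: 7 mod 14 = 7 — not in {2, 3, 5}.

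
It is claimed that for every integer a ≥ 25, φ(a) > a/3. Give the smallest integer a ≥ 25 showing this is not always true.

For a = 25, 26, 27, 28, 29 the conclusion holds.
a = 30: φ(30) = 8 and 30/3 = 10, so φ(30) ≤ 30/3.

a = 30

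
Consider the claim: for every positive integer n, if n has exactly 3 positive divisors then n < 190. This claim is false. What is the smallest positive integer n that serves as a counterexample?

A counterexample is any positive integer n such that n has exactly 3 positive divisors but the claim fails; we check each in order.
The first 6 eligible values, up to n = 169, all satisfy the conclusion.
n = 289: τ(289) = 3; 289 ≥ 190.
So n = 289 is the smallest counterexample.

n = 289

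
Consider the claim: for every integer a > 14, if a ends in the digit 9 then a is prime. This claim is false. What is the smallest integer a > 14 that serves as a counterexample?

For a = 19, 29 the conclusion holds.
a = 39: 39 ends in 9; 39 = 3 × 13, composite.

a = 39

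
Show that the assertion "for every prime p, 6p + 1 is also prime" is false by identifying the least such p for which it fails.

We need the least prime p for which 6p + 1 is not prime.
p = 2: 6p + 1 = 13, prime.
p = 3: 6p + 1 = 19, prime.
p = 5: 6p + 1 = 31, prime.
p = 7: 6p + 1 = 43, prime.
p = 11: 6p + 1 = 67, prime.
p = 13: 6p + 1 = 79, prime.
p = 17: 6p + 1 = 103, prime.
p = 19: 6p + 1 = 115 = 5 × 23, not prime.

p = 19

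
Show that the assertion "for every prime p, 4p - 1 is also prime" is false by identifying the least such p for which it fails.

For p = 2, 3, 5 the conclusion holds.
p = 7: 4p - 1 = 27 = 3 × 9, not prime.

p = 7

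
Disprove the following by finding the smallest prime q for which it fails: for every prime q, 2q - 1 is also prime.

For q = 2, 3 the conclusion holds.
q = 5: 2q - 1 = 9 = 3 × 3, not prime.

q = 5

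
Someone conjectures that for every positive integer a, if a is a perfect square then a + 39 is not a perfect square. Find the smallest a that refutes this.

We need the least positive integer a for which a is a perfect square but a + 39 is a perfect square.
a = 1: 1 + 39 = 40, not a perfect square.
a = 4: 4 + 39 = 43, not a perfect square.
a = 9: 9 + 39 = 48, not a perfect square.
a = 16: 16 + 39 = 55, not a perfect square.
a = 25: 25 = 5² and 25 + 39 = 64 = 8².
Thus a = 25 disproves the claim, and no smaller a works.

a = 25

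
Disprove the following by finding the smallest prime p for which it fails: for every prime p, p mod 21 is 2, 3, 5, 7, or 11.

p = 13

Check each prime p in order until the claim fails.
For p = 2, 3, 5, 7, 11 the conclusion holds.
p = 13: 13 mod 21 = 13 — not in {2, 3, 5, 7, 11}.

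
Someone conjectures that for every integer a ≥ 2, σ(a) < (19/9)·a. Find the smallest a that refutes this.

a = 12

A counterexample is any integer a ≥ 2 such that the claim fails; we check each in order.
For a = 2, 3, 4, 5, 6, 7, 8, 9, 10, 11 the conclusion holds.
a = 12: σ(12) = 28; 28 ≥ 76/3.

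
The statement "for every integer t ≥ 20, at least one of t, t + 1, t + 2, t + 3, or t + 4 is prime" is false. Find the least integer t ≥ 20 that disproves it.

t = 24

Check each integer t ≥ 20 in order until t, t + 1, t + 2, t + 3, t + 4 are all composite.
For t = 20, 21, 22, 23 the conclusion holds.
t = 24: 24 = 2 × 12; 25 = 5 × 5; 26 = 2 × 13; 27 = 3 × 9; 28 = 2 × 14 — all composite.
Hence t = 24 is a counterexample.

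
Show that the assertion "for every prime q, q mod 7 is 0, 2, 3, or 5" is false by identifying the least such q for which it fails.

q = 11

Check each prime q in order until the claim fails.
q = 2: 2 mod 7 = 2.
q = 3: 3 mod 7 = 3.
q = 5: 5 mod 7 = 5.
q = 7: 7 mod 7 = 0.
q = 11: 11 mod 7 = 4 — not in {0, 2, 3, 5}.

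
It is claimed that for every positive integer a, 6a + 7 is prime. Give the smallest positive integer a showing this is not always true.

We need the least positive integer a for which 6a + 7 is not prime.
a = 1: 6a + 7 = 13, prime.
a = 2: 6a + 7 = 19, prime.
a = 3: 6a + 7 = 25 = 5 × 5, composite.

a = 3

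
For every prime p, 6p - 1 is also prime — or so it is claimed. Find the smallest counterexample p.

p = 11

A counterexample is any prime p such that 6p - 1 is not prime; we check each in order.
p = 2: 6p - 1 = 11, prime.
p = 3: 6p - 1 = 17, prime.
p = 5: 6p - 1 = 29, prime.
p = 7: 6p - 1 = 41, prime.
p = 11: 6p - 1 = 65 = 5 × 13, not prime.
So p = 11 is the smallest counterexample.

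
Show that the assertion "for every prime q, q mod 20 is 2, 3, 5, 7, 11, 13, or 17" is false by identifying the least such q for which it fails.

For q = 2, 3, 5, 7, 11, 13, 17 the conclusion holds.
q = 19: 19 mod 20 = 19 — not in {2, 3, 5, 7, 11, 13, 17}.

q = 19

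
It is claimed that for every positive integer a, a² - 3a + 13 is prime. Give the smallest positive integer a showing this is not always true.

For a = 1, 2, 3, 4, …, 9, 10, 11 the conclusion holds.
a = 12: a² - 3a + 13 = 121 = 11 × 11, composite.
Hence a = 12 is a counterexample.

a = 12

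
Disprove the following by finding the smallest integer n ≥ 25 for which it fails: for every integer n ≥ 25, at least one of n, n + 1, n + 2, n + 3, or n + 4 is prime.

n = 32

We need the least integer n ≥ 25 for which n, n + 1, n + 2, n + 3, n + 4 are all composite.
For n = 25, 26, 27, 28, 29, 30, 31 the conclusion holds.
n = 32: 32 = 2 × 16; 33 = 3 × 11; 34 = 2 × 17; 35 = 5 × 7; 36 = 2 × 18 — all composite.
Thus n = 32 disproves the claim, and no smaller n works.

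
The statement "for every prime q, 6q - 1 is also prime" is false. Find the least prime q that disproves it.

q = 11

Check each prime q in order until 6q - 1 is not prime.
The first 4 eligible values, up to q = 7, all satisfy the conclusion.
q = 11: 6q - 1 = 65 = 5 × 13, not prime.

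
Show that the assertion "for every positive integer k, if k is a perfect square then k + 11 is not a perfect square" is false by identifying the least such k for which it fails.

We need the least positive integer k for which k is a perfect square but k + 11 is a perfect square.
The first 4 eligible values, up to k = 16, all satisfy the conclusion.
k = 25: 25 = 5² and 25 + 11 = 36 = 6².
Hence k = 25 is a counterexample.

k = 25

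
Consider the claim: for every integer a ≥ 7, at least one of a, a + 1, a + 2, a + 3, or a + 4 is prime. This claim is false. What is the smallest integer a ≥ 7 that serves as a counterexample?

We need the least integer a ≥ 7 for which a, a + 1, a + 2, a + 3, a + 4 are all composite.
The first 17 eligible values, up to a = 23, all satisfy the conclusion.
a = 24: 24 = 2 × 12; 25 = 5 × 5; 26 = 2 × 13; 27 = 3 × 9; 28 = 2 × 14 — all composite.
Hence a = 24 is a counterexample.

a = 24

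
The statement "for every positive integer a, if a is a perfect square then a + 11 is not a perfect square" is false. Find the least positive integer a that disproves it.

We need the least positive integer a for which a is a perfect square but a + 11 is a perfect square.
The first 4 eligible values, up to a = 16, all satisfy the conclusion.
a = 25: 25 = 5² and 25 + 11 = 36 = 6².
So a = 25 is the smallest counterexample.

a = 25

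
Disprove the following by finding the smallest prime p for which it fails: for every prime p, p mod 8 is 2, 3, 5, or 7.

p = 17

A counterexample is any prime p such that the claim fails; we check each in order.
The first 6 eligible values, up to p = 13, all satisfy the conclusion.
p = 17: 17 mod 8 = 1 — not in {2, 3, 5, 7}.
Hence p = 17 is a counterexample.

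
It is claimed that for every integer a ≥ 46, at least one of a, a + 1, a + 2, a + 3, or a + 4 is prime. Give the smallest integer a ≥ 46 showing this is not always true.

a = 48

For a = 46, 47 the conclusion holds.
a = 48: 48 = 2 × 24; 49 = 7 × 7; 50 = 2 × 25; 51 = 3 × 17; 52 = 2 × 26 — all composite.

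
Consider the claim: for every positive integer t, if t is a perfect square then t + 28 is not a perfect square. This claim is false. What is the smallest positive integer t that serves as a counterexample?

We need the least positive integer t for which t is a perfect square but t + 28 is a perfect square.
For t = 1, 4, 9, 16, 25 the conclusion holds.
t = 36: 36 = 6² and 36 + 28 = 64 = 8².
Thus t = 36 disproves the claim, and no smaller t works.

t = 36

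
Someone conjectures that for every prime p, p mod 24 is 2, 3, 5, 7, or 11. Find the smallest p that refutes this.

p = 13

We need the least prime p for which the claim fails.
For p = 2, 3, 5, 7, 11 the conclusion holds.
p = 13: 13 mod 24 = 13 — not in {2, 3, 5, 7, 11}.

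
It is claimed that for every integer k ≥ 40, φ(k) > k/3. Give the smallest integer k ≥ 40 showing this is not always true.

k = 42

For k = 40, 41 the conclusion holds.
k = 42: φ(42) = 12 and 42/3 = 14, so φ(42) ≤ 42/3.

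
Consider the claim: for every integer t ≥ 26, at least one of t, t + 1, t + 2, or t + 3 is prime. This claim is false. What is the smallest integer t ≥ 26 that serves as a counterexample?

We need the least integer t ≥ 26 for which t, t + 1, t + 2, t + 3 are all composite.
t = 26: 29 is prime.
t = 27: 29 is prime.
t = 28: 29 is prime.
t = 29: 29 is prime.
t = 30: 31 is prime.
t = 31: 31 is prime.
t = 32: 32 = 2 × 16; 33 = 3 × 11; 34 = 2 × 17; 35 = 5 × 7 — all composite.

t = 32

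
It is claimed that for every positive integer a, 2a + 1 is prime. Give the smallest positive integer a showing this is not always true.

We need the least positive integer a for which 2a + 1 is not prime.
For a = 1, 2, 3 the conclusion holds.
a = 4: 2a + 1 = 9 = 3 × 3, composite.

a = 4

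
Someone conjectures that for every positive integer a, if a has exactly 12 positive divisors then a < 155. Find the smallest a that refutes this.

a = 156

We need the least positive integer a for which a has exactly 12 positive divisors but the claim fails.
For a = 60, 72, 84, 90, 96, 108, 126, 132, 140, 150 the conclusion holds.
a = 156: τ(156) = 12; 156 ≥ 155.
Thus a = 156 disproves the claim, and no smaller a works.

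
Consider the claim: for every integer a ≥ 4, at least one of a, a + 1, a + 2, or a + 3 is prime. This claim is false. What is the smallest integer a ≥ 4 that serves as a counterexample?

a = 24

A counterexample is any integer a ≥ 4 such that a, a + 1, a + 2, a + 3 are all composite; we check each in order.
For a = 4, 5, 6, 7, …, 21, 22, 23 the conclusion holds.
a = 24: 24 = 2 × 12; 25 = 5 × 5; 26 = 2 × 13; 27 = 3 × 9 — all composite.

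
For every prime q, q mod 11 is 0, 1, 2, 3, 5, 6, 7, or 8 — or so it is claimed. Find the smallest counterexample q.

q = 31

We need the least prime q for which the claim fails.
For q = 2, 3, 5, 7, 11, 13, 17, 19, 23, 29 the conclusion holds.
q = 31: 31 mod 11 = 9 — not in {0, 1, 2, 3, 5, 6, 7, 8}.
So q = 31 is the smallest counterexample.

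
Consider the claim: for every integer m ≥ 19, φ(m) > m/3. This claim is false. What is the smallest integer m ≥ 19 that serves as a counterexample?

We need the least integer m ≥ 19 for which the claim fails.
m = 19: φ(19) = 18 and 19/3 = 19/3, so φ(19) > 19/3.
m = 20: φ(20) = 8 and 20/3 = 20/3, so φ(20) > 20/3.
m = 21: φ(21) = 12 and 21/3 = 7, so φ(21) > 21/3.
m = 22: φ(22) = 10 and 22/3 = 22/3, so φ(22) > 22/3.
m = 23: φ(23) = 22 and 23/3 = 23/3, so φ(23) > 23/3.
m = 24: φ(24) = 8 and 24/3 = 8, so φ(24) ≤ 24/3.
Hence m = 24 is a counterexample.

m = 24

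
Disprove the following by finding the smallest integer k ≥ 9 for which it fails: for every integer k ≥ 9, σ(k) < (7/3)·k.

We need the least integer k ≥ 9 for which the claim fails.
k = 9: σ(9) = 13; 13 < 21.
k = 10: σ(10) = 18; 18 < 70/3.
k = 11: σ(11) = 12; 12 < 77/3.
k = 12: σ(12) = 28; 28 ≥ 28.

k = 12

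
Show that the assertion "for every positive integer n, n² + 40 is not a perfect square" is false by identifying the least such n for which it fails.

Check each positive integer n in order until n² + 40 is a perfect square.
For n = 1, 2 the conclusion holds.
n = 3: 3² + 40 = 49 = 7², a perfect square.
So n = 3 is the smallest counterexample.

n = 3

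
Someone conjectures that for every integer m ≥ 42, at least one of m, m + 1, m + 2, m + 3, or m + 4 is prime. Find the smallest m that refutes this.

m = 48

A counterexample is any integer m ≥ 42 such that m, m + 1, m + 2, m + 3, m + 4 are all composite; we check each in order.
The first 6 eligible values, up to m = 47, all satisfy the conclusion.
m = 48: 48 = 2 × 24; 49 = 7 × 7; 50 = 2 × 25; 51 = 3 × 17; 52 = 2 × 26 — all composite.
So m = 48 is the smallest counterexample.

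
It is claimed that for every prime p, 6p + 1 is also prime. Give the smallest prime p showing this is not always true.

A counterexample is any prime p such that 6p + 1 is not prime; we check each in order.
For p = 2, 3, 5, 7, 11, 13, 17 the conclusion holds.
p = 19: 6p + 1 = 115 = 5 × 23, not prime.

p = 19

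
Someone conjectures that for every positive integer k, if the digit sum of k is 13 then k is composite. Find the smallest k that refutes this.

We need the least positive integer k for which the digit sum of k is 13 but k is prime.
k = 49: digit sum 13; 49 is composite.
k = 58: digit sum 13; 58 is composite.
k = 67: digit sum 13; 67 is prime, not composite.

k = 67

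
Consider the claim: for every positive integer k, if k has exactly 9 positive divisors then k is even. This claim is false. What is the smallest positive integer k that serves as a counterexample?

We need the least positive integer k for which k has exactly 9 positive divisors but k is odd.
For k = 36, 100, 196 the conclusion holds.
k = 225: divisors of 225: 9 divisors; 225 is odd.
Thus k = 225 disproves the claim, and no smaller k works.

k = 225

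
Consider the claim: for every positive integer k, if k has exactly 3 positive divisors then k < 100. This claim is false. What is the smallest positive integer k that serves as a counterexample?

k = 121

A counterexample is any positive integer k such that k has exactly 3 positive divisors but the claim fails; we check each in order.
The first 4 eligible values, up to k = 49, all satisfy the conclusion.
k = 121: τ(121) = 3; 121 ≥ 100.
Hence k = 121 is a counterexample.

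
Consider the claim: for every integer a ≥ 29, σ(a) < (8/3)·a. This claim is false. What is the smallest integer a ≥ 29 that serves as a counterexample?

Check each integer a ≥ 29 in order until the claim fails.
The first 31 eligible values, up to a = 59, all satisfy the conclusion.
a = 60: σ(60) = 168; 168 ≥ 160.
Hence a = 60 is a counterexample.

a = 60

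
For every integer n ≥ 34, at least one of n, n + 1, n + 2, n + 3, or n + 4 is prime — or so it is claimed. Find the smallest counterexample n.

A counterexample is any integer n ≥ 34 such that n, n + 1, n + 2, n + 3, n + 4 are all composite; we check each in order.
For n = 34, 35, 36, 37, …, 45, 46, 47 the conclusion holds.
n = 48: 48 = 2 × 24; 49 = 7 × 7; 50 = 2 × 25; 51 = 3 × 17; 52 = 2 × 26 — all composite.

n = 48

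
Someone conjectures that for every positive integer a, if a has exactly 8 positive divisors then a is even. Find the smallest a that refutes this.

A counterexample is any positive integer a such that a has exactly 8 positive divisors but a is odd; we check each in order.
The first 12 eligible values, up to a = 104, all satisfy the conclusion.
a = 105: divisors of 105: 1, 3, 5, 7, 15, 21, 35, 105; 105 is odd.

a = 105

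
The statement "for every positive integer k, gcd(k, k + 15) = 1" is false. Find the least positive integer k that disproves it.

k = 3

We need the least positive integer k for which gcd(k, k + 15) > 1.
k = 1: gcd(1, 16) = 1.
k = 2: gcd(2, 17) = 1.
k = 3: gcd(3, 18) = 3.
Hence k = 3 is a counterexample.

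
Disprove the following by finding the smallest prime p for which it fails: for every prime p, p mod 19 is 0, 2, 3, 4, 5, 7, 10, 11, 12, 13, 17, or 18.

p = 47

For p = 2, 3, 5, 7, …, 37, 41, 43 the conclusion holds.
p = 47: 47 mod 19 = 9 — not in {0, 2, 3, 4, 5, 7, 10, 11, 12, 13, 17, 18}.
Hence p = 47 is a counterexample.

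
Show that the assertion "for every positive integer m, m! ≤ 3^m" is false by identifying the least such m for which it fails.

We need the least positive integer m for which m! > 3^m.
For m = 1, 2, 3, 4, 5, 6 the conclusion holds.
m = 7: m! = 5040 and 3^m = 2187, so 5040 > 2187.
So m = 7 is the smallest counterexample.

m = 7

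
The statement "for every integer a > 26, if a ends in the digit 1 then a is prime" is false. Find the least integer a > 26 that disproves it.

A counterexample is any integer a > 26 such that a ends in the digit 1 but a is not prime; we check each in order.
a = 31: 31 ends in 1 and is prime.
a = 41: 41 ends in 1 and is prime.
a = 51: 51 ends in 1; 51 = 3 × 17, composite.

a = 51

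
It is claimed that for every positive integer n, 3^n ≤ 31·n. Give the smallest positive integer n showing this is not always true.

Check each positive integer n in order until 3^n > 31·n.
The first 4 eligible values, up to n = 4, all satisfy the conclusion.
n = 5: 3^n = 243 and 31·n = 155, so 243 > 155.
So n = 5 is the smallest counterexample.

n = 5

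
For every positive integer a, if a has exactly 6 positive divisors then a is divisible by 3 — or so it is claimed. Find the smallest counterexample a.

For a = 12, 18 the conclusion holds.
a = 20: τ(20) = 6; 20 mod 3 = 2.
Thus a = 20 disproves the claim, and no smaller a works.

a = 20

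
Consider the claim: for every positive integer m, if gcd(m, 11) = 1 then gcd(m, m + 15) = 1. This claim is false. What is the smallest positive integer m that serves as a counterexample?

m = 3

A counterexample is any positive integer m such that gcd(m, 11) = 1 but gcd(m, m + 15) > 1; we check each in order.
For m = 1, 2 the conclusion holds.
m = 3: gcd(3, 18) = 3.
Hence m = 3 is a counterexample.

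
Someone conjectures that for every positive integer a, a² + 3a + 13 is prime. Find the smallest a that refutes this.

We need the least positive integer a for which a² + 3a + 13 is not prime.
For a = 1, 2, 3, 4, 5, 6, 7, 8 the conclusion holds.
a = 9: a² + 3a + 13 = 121 = 11 × 11, composite.

a = 9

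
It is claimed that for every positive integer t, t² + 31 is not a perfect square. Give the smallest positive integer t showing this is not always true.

t = 15

A counterexample is any positive integer t such that t² + 31 is a perfect square; we check each in order.
The first 14 eligible values, up to t = 14, all satisfy the conclusion.
t = 15: 15² + 31 = 256 = 16², a perfect square.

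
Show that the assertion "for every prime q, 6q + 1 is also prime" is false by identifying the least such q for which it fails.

q = 19

A counterexample is any prime q such that 6q + 1 is not prime; we check each in order.
q = 2: 6q + 1 = 13, prime.
q = 3: 6q + 1 = 19, prime.
q = 5: 6q + 1 = 31, prime.
q = 7: 6q + 1 = 43, prime.
q = 11: 6q + 1 = 67, prime.
q = 13: 6q + 1 = 79, prime.
q = 17: 6q + 1 = 103, prime.
q = 19: 6q + 1 = 115 = 5 × 23, not prime.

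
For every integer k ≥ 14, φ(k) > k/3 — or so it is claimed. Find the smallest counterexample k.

k = 18

We need the least integer k ≥ 14 for which the claim fails.
For k = 14, 15, 16, 17 the conclusion holds.
k = 18: φ(18) = 6 and 18/3 = 6, so φ(18) ≤ 18/3.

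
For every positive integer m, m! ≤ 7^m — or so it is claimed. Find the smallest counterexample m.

Check each positive integer m in order until m! > 7^m.
For m = 1, 2, 3, 4, …, 14, 15, 16 the conclusion holds.
m = 17: m! = 355687428096000 and 7^m = 232630513987207, so 355687428096000 > 232630513987207.
Hence m = 17 is a counterexample.

m = 17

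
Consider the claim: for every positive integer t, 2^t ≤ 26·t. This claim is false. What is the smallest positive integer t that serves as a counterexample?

t = 8

Check each positive integer t in order until 2^t > 26·t.
For t = 1, 2, 3, 4, 5, 6, 7 the conclusion holds.
t = 8: 2^t = 256 and 26·t = 208, so 256 > 208.
Thus t = 8 disproves the claim, and no smaller t works.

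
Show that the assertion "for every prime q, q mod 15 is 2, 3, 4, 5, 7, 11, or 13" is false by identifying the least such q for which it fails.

The first 8 eligible values, up to q = 19, all satisfy the conclusion.
q = 23: 23 mod 15 = 8 — not in {2, 3, 4, 5, 7, 11, 13}.

q = 23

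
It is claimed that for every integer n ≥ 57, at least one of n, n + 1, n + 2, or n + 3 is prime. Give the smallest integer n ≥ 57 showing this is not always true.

We need the least integer n ≥ 57 for which n, n + 1, n + 2, n + 3 are all composite.
For n = 57, 58, 59, 60, 61 the conclusion holds.
n = 62: 62 = 2 × 31; 63 = 3 × 21; 64 = 2 × 32; 65 = 5 × 13 — all composite.
So n = 62 is the smallest counterexample.

n = 62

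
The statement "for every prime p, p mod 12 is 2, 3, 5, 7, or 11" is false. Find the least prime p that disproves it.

We need the least prime p for which the claim fails.
p = 2: 2 mod 12 = 2.
p = 3: 3 mod 12 = 3.
p = 5: 5 mod 12 = 5.
p = 7: 7 mod 12 = 7.
p = 11: 11 mod 12 = 11.
p = 13: 13 mod 12 = 1 — not in {2, 3, 5, 7, 11}.
Hence p = 13 is a counterexample.

p = 13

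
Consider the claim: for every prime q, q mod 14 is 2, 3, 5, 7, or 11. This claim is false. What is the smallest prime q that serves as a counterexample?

A counterexample is any prime q such that the claim fails; we check each in order.
For q = 2, 3, 5, 7, 11 the conclusion holds.
q = 13: 13 mod 14 = 13 — not in {2, 3, 5, 7, 11}.
Hence q = 13 is a counterexample.

q = 13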